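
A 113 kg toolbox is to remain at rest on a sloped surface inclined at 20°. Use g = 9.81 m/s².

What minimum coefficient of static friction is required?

At the slip threshold m g sin θ = μ_s m g cos θ, so μ_s,min = tan θ.
μ_s,min = tan 20° = 0.364.

μ_s,min ≈ 0.364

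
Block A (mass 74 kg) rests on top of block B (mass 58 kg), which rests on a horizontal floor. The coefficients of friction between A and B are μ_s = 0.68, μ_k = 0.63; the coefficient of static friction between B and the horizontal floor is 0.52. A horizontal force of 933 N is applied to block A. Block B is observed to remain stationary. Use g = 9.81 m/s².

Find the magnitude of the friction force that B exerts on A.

f ≈ 457 N

The normal force B exerts on A is simply A's weight, N₁ = 725.9 N.
So the A–B interface can sustain at most μ_s N₁ = 493.6 N of static friction.
P = 933 N exceeds that limit, so A slips over B and the interface friction becomes kinetic: f₁ = μ_k N₁ = 0.63×725.9 = 457 N.
By Newton's third law B feels 457 N forward from A. With B stationary, the floor's static friction on B balances it: f₂ = 457 N (well within μ_s(m_A+m_B)g = 673.4 N).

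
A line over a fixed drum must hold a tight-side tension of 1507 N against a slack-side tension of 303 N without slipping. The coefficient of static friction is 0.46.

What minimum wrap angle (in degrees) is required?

β_min ≈ 200°

T₂/T₁ = e^{μβ} → β = ln(T₂/T₁)/μ.
β = ln(1507/303)/0.46 = 1.604/0.46 = 3.487 rad.
In degrees: β = 3.487 × 180/π = 200°.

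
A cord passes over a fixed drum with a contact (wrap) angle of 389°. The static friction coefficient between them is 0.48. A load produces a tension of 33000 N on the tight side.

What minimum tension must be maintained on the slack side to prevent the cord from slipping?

Capstan equation at impending slip: T_tight/T_slack = e^{μβ}.
β = 389° = 6.789 rad; e^{μβ} = e^{0.48×6.789} = 26.02.
T_slack = T_tight / e^{μβ} = 33000 / 26.02 = 1270 N.

T_min ≈ 1270 N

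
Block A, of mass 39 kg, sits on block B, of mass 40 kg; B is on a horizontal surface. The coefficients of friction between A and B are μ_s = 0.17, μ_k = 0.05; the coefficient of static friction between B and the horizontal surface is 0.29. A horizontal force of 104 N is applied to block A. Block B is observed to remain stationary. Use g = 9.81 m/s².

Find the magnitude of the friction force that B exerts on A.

The normal force B exerts on A is simply A's weight, N₁ = 382.6 N.
So the A–B interface can sustain at most μ_s N₁ = 65.04 N of static friction.
P = 104 N exceeds that limit, so A slips over B and the interface friction becomes kinetic: f₁ = μ_k N₁ = 0.05×382.6 = 19.1 N.
B experiences an equal 19.1 N forward from A (third law). B is in equilibrium, so the floor supplies f₂ = 19.1 N of static friction (limit μ_s(m_A+m_B)g = 224.7 N, not exceeded).

f ≈ 19.1 N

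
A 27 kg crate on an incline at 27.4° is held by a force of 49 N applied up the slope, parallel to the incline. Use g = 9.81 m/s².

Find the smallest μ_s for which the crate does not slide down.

N = m g cos θ = 235.2 N.
Friction must make up the shortfall along the incline: f = m g sin θ − P = 121.9 − 49 = 72.89 N.
At the threshold f = μ_s N, so μ_s,min = 72.89/235.2 = 0.31.

μ_s,min ≈ 0.31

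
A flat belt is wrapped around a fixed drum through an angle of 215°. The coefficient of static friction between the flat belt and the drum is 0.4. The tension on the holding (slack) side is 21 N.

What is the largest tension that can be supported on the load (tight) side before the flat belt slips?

At impending slip the capstan equation gives T₂/T₁ = e^{μβ} with β in radians.
β = 215° × π/180 = 3.752 rad.
e^{μβ} = e^{0.4×3.752} = 4.486.
T₂ = T₁ · e^{μβ} = 21 × 4.486 = 94.2 N.

T_max ≈ 94.2 N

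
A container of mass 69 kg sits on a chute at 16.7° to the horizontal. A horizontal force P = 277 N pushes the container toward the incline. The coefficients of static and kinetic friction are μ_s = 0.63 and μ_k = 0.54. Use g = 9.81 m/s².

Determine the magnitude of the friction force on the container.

Resolve perpendicular to the incline: N = m g cos θ + P sin θ = 69×9.81×cos 16.7° + 277×sin 16.7° = 727.9 N.
Along the incline, the net driving force (taking up-slope positive) is P cos θ − m g sin θ = 265.3 − 194.5 = 70.81 N, so equilibrium requires friction f = -70.81 N (down-slope).
Maximum static friction: μ_s N = 0.63 × 727.9 = 458.6 N.
Since 70.81 N is within the 458.6 N limit, the container stays put and friction is exactly 70.8 N.

f ≈ 70.8 N (down the incline)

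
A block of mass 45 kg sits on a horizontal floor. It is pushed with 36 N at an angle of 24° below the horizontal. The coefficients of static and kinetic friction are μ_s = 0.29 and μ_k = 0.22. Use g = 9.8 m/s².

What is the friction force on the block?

f ≈ 32.9 N

N = m g + P sin α = 441 + 36×sin 24° = 455.6 N.
Horizontally, friction must balance P cos α = 32.89 N.
μ_s N = 0.29 × 455.6 = 132.1 N.
32.89 ≤ 132.1 N → static; friction equals the required 32.9 N.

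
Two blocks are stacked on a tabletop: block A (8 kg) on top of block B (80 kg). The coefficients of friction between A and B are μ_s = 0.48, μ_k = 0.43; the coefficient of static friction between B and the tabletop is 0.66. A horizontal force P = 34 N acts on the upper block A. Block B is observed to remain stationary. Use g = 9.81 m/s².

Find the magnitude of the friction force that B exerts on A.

f ≈ 34 N

The normal force B exerts on A is simply A's weight, N₁ = 78.48 N.
Maximum static friction on A from B: μ_s N₁ = 0.48×78.48 = 37.67 N.
Since P = 34 N ≤ 37.67 N, A does not slip on B; friction on A equals P = 34 N.
By Newton's third law B feels 34 N forward from A. With B stationary, the floor's static friction on B balances it: f₂ = 34 N (well within μ_s(m_A+m_B)g = 569.8 N).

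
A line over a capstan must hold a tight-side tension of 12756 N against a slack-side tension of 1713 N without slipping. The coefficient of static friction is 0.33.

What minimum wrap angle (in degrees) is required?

β_min ≈ 349°

T₂/T₁ = e^{μβ} → β = ln(T₂/T₁)/μ.
β = ln(12756/1713)/0.33 = 2.008/0.33 = 6.084 rad.
In degrees: β = 6.084 × 180/π = 349°.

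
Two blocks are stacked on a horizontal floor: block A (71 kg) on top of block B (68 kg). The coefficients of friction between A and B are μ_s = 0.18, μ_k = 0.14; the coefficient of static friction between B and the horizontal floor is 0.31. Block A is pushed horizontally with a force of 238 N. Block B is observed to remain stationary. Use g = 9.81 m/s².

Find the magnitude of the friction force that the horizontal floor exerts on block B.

The normal force B exerts on A is simply A's weight, N₁ = 696.5 N.
So the A–B interface can sustain at most μ_s N₁ = 125.4 N of static friction.
P = 238 N exceeds that limit, so A slips over B and the interface friction becomes kinetic: f₁ = μ_k N₁ = 0.14×696.5 = 97.5 N.
B experiences an equal 97.5 N forward from A (third law). B is in equilibrium, so the floor supplies f₂ = 97.5 N of static friction (limit μ_s(m_A+m_B)g = 422.7 N, not exceeded).

f ≈ 97.5 N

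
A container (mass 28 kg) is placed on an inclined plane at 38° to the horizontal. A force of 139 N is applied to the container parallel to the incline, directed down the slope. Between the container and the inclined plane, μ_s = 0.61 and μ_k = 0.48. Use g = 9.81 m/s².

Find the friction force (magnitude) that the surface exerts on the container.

f ≈ 104 N (up the incline)

The normal reaction is N = m g cos θ = 216.5 N.
Parallel to the incline, ΣF = 0 gives f = m g sin θ + P = 169.1 + 139 = 308.1 N (up-slope positive).
The static-friction ceiling is μ_s N = 0.61 × 216.5 = 132 N.
|308.1| exceeds 132 N, so the container slips down-slope; friction is kinetic, f = μ_k N = 0.48×216.5 = 104 N.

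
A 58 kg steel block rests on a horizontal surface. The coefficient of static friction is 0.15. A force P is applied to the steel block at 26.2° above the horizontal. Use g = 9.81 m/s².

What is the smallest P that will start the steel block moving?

N = m g − P sin α (the pull lifts the steel block).
At impending slip, P cos α = μ_s N = μ_s (m g − P sin α).
Solving: P (cos α + μ_s sin α) = μ_s m g → P = 0.15×569/(cos 26.2° + 0.15 sin 26.2°) = 85.3/0.9635 = 88.6 N.

P ≈ 88.6 N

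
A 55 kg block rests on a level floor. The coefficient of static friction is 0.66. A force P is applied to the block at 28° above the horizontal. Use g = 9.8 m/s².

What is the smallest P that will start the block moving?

N = m g − P sin α (the pull lifts the block).
At impending slip, P cos α = μ_s N = μ_s (m g − P sin α).
Solving: P (cos α + μ_s sin α) = μ_s m g → P = 0.66×539/(cos 28° + 0.66 sin 28°) = 356/1.193 = 298 N.

P ≈ 298 N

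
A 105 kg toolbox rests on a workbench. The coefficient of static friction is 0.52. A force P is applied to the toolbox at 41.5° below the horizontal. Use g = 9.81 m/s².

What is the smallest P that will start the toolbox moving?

N = m g + P sin α (the push presses the toolbox into the workbench).
At impending slip, P cos α = μ_s N = μ_s (m g + P sin α).
Solving: P (cos α − μ_s sin α) = μ_s m g → P = 0.52×1030/(cos 41.5° − 0.52 sin 41.5°) = 536/0.4044 = 1320 N.

P ≈ 1320 N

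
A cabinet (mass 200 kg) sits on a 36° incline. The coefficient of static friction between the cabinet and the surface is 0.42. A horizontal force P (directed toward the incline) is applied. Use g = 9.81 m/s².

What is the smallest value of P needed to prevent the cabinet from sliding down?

The cabinet tends to slide down (tan θ > μ_s), so at the point of impending slip friction acts up-slope at its limit: f = μ_s N.
Perpendicular to the incline: N = m g cos θ + P sin θ.
Along the incline: P cos θ + μ_s N = m g sin θ, i.e. P cos θ + μ_s (m g cos θ + P sin θ) = m g sin θ.
Solving, P (cos θ + μ_s sin θ) = m g (sin θ − μ_s cos θ), so P = 1960×0.248/1.056 = 461 N.

P_min ≈ 461 N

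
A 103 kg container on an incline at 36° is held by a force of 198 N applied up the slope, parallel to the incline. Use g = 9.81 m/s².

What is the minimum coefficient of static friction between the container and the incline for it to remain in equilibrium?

N = m g cos θ = 817.5 N.
Friction must make up the shortfall along the incline: f = m g sin θ − P = 593.9 − 198 = 395.9 N.
At the threshold f = μ_s N, so μ_s,min = 395.9/817.5 = 0.484.

μ_s,min ≈ 0.484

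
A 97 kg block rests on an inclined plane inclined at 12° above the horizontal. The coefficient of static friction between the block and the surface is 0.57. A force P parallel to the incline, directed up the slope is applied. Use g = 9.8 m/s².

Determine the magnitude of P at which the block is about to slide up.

At impending motion up the slope, friction acts down-slope at its limit: f = μ_s N.
P is parallel to the surface, so N = m g cos θ = 930 N.
Along the incline: P = m g sin θ + μ_s N = 198 + 0.57×930 = 728 N.

P ≈ 728 N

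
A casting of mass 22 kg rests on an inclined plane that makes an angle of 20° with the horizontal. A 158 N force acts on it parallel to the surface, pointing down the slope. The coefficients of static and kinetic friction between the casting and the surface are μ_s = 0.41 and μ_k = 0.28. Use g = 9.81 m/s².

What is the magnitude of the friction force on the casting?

f ≈ 56.8 N (up the incline)

The normal reaction is N = m g cos θ = 202.8 N.
The friction needed for equilibrium is m g sin θ + P = 73.81 + 158 = 231.8 N, measured positive up-slope.
Static friction can supply at most μ_s N = 83.15 N.
|231.8| exceeds 83.15 N, so the casting slips down-slope; friction is kinetic, f = μ_k N = 0.28×202.8 = 56.8 N.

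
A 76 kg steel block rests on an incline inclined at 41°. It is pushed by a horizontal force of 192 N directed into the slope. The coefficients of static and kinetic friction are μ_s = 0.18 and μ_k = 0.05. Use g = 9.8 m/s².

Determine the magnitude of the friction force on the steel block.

f ≈ 34.4 N (up the incline)

Resolve perpendicular to the incline: N = m g cos θ + P sin θ = 76×9.8×cos 41° + 192×sin 41° = 688.1 N.
Along the incline, the net driving force (taking up-slope positive) is P cos θ − m g sin θ = 144.9 − 488.6 = -343.7 N, so equilibrium requires friction f = 343.7 N (up-slope).
Maximum static friction: μ_s N = 0.18 × 688.1 = 123.9 N.
The required 343.7 N exceeds the static limit, so the steel block slides down-slope and f = μ_k N = 0.05×688.1 = 34.4 N.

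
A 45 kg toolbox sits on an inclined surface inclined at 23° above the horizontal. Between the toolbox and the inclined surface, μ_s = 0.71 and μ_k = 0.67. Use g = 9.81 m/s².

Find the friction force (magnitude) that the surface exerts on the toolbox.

The normal reaction is N = m g cos θ = 406.4 N.
Along the slope the weight component is m g sin θ = 172.5 N; friction must supply exactly this, acting up-slope.
Maximum static friction available: μ_s N = 0.71 × 406.4 = 288.5 N.
Since |172.5| ≤ 288.5 N, no slip — friction simply equals what equilibrium demands.

f ≈ 172 N (up the incline)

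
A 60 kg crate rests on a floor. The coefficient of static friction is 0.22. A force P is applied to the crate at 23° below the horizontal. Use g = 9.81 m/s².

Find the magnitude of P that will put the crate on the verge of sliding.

N = m g + P sin α (the push presses the crate into the floor).
At impending slip, P cos α = μ_s N = μ_s (m g + P sin α).
Solving: P (cos α − μ_s sin α) = μ_s m g → P = 0.22×589/(cos 23° − 0.22 sin 23°) = 129/0.8345 = 155 N.

P ≈ 155 N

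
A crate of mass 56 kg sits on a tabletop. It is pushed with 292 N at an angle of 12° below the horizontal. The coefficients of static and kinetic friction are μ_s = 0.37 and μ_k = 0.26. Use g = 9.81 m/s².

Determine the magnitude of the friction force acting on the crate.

f ≈ 159 N

Vertical equilibrium gives N = m g + P sin α = 610.1 N.
The horizontal driving force is P cos α = 285.6 N, so equilibrium needs friction f = 285.6 N.
μ_s N = 0.37 × 610.1 = 225.7 N.
285.6 > 225.7 N → the crate slides; f = μ_k N = 0.26×610.1 = 159 N.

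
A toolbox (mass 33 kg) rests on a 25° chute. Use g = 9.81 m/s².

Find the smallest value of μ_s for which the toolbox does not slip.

μ_s,min ≈ 0.466

At the slip threshold m g sin θ = μ_s m g cos θ, so μ_s,min = tan θ.
μ_s,min = tan 25° = 0.466.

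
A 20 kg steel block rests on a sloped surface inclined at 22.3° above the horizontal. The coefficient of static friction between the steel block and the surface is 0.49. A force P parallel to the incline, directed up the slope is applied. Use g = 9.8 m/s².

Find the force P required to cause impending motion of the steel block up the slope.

P ≈ 163 N

At impending motion up the slope, friction acts down-slope at its limit: f = μ_s N.
P is parallel to the surface, so N = m g cos θ = 181 N.
Along the incline: P = m g sin θ + μ_s N = 74.4 + 0.49×181 = 163 N.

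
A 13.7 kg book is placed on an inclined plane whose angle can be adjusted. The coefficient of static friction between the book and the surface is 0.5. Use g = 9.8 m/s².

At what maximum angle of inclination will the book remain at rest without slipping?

θ_max ≈ 26.6°

At the slip threshold, m g sin θ = μ_s · m g cos θ, so tan θ = μ_s.
θ_max = arctan(0.5) = 26.6°.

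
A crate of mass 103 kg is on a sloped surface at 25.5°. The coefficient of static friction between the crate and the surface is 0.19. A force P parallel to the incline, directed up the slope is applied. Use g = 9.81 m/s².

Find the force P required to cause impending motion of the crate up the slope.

P ≈ 608 N

At impending motion up the slope, friction acts down-slope at its limit: f = μ_s N.
P is parallel to the surface, so N = m g cos θ = 912 N.
Along the incline: P = m g sin θ + μ_s N = 435 + 0.19×912 = 608 N.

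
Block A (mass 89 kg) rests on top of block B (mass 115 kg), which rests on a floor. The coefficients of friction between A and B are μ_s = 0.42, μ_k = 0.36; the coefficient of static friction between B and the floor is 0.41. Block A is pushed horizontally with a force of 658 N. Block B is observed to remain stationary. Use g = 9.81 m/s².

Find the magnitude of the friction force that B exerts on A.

f ≈ 314 N

The normal force B exerts on A is simply A's weight, N₁ = 873.1 N.
So the A–B interface can sustain at most μ_s N₁ = 366.7 N of static friction.
P = 658 N exceeds that limit, so A slips over B and the interface friction becomes kinetic: f₁ = μ_k N₁ = 0.36×873.1 = 314 N.
B experiences an equal 314 N forward from A (third law). B is in equilibrium, so the floor supplies f₂ = 314 N of static friction (limit μ_s(m_A+m_B)g = 820.5 N, not exceeded).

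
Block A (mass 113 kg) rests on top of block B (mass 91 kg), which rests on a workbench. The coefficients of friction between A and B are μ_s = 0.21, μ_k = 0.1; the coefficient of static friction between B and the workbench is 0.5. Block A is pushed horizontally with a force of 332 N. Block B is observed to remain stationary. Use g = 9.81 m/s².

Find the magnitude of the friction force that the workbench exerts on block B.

f ≈ 111 N

Normal force at the A–B interface: N₁ = m_A g = 1109 N.
Maximum static friction on A from B: μ_s N₁ = 0.21×1109 = 232.8 N.
Since P = 332 N > 232.8 N, A slides on B; the A–B friction is kinetic: f₁ = μ_k N₁ = 0.1×1109 = 111 N.
B experiences an equal 111 N forward from A (third law). B is in equilibrium, so the floor supplies f₂ = 111 N of static friction (limit μ_s(m_A+m_B)g = 1001 N, not exceeded).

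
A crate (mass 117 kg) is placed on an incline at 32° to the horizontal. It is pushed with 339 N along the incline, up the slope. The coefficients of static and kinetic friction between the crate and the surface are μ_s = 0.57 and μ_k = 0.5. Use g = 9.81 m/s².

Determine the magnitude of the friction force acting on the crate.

f ≈ 269 N (up the incline)

Perpendicular to the surface, N = m g cos θ = 117·9.81·cos 32° = 973.4 N.
For equilibrium along the incline the friction force must supply f = m g sin θ − P = 608.2 − 339 = 269.2 N (positive meaning up-slope).
Maximum static friction available: μ_s N = 0.57 × 973.4 = 554.8 N.
Since |269.2| ≤ 554.8 N, no slip — friction simply equals what equilibrium demands.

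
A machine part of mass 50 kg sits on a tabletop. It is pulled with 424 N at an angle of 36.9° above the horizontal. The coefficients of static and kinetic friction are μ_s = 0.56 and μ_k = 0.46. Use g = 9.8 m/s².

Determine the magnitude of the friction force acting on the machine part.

f ≈ 108 N

Vertical equilibrium gives N = m g − P sin α = 235.4 N.
Horizontally, friction must balance P cos α = 339.1 N.
μ_s N = 0.56 × 235.4 = 131.8 N.
The required friction exceeds μ_s N, so the machine part moves and f = μ_k N = 108 N.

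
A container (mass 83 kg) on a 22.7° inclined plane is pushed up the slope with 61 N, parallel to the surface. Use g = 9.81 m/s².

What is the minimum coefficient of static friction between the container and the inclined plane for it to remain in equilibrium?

N = m g cos θ = 751.2 N.
Friction must make up the shortfall along the incline: f = m g sin θ − P = 314.2 − 61 = 253.2 N.
At the threshold f = μ_s N, so μ_s,min = 253.2/751.2 = 0.337.

μ_s,min ≈ 0.337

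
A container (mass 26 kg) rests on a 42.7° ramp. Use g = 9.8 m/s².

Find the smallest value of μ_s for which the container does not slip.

At the slip threshold m g sin θ = μ_s m g cos θ, so μ_s,min = tan θ.
μ_s,min = tan 42.7° = 0.923.

μ_s,min ≈ 0.923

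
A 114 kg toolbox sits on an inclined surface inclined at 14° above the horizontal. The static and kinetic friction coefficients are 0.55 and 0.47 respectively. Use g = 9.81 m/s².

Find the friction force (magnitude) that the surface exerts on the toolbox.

The normal reaction is N = m g cos θ = 1085 N.
Along the slope the weight component is m g sin θ = 270.6 N; friction must supply exactly this, acting up-slope.
Static friction can supply at most μ_s N = 596.8 N.
Since |270.6| ≤ 596.8 N, the toolbox remains in static equilibrium and friction takes exactly the required value.

f ≈ 271 N (up the incline)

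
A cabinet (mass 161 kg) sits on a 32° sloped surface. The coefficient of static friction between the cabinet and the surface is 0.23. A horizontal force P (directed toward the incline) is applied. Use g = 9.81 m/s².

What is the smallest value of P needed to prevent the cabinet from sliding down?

The cabinet tends to slide down (tan θ > μ_s), so at the point of impending slip friction acts up-slope at its limit: f = μ_s N.
Perpendicular to the incline: N = m g cos θ + P sin θ.
Along the incline: P cos θ + μ_s N = m g sin θ, i.e. P cos θ + μ_s (m g cos θ + P sin θ) = m g sin θ.
Solving, P (cos θ + μ_s sin θ) = m g (sin θ − μ_s cos θ), so P = 1580×0.3349/0.9699 = 545 N.

P_min ≈ 545 N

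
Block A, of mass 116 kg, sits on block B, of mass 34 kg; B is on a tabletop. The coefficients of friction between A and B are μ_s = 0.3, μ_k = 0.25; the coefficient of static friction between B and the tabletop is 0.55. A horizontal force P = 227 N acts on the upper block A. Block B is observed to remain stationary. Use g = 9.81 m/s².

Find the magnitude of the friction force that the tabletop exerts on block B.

The normal force B exerts on A is simply A's weight, N₁ = 1138 N.
So the A–B interface can sustain at most μ_s N₁ = 341.4 N of static friction.
P = 227 N is within that limit, so A and B move together (both at rest); the A–B friction is simply f₁ = P = 227 N.
B experiences an equal 227 N forward from A (third law). B is in equilibrium, so the floor supplies f₂ = 227 N of static friction (limit μ_s(m_A+m_B)g = 809.3 N, not exceeded).

f ≈ 227 N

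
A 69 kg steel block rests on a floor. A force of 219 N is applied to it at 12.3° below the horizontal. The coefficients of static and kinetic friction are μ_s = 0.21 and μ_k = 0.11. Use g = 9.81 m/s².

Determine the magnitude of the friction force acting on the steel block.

f ≈ 79.6 N

The vertical component of P adds to the normal force: N = m g + P sin α = 676.9 + 46.65 = 723.5 N.
For equilibrium, f = P cos α = 219×cos 12.3° = 214 N.
μ_s N = 0.21 × 723.5 = 151.9 N.
214 > 151.9 N → the steel block slides; f = μ_k N = 0.11×723.5 = 79.6 N.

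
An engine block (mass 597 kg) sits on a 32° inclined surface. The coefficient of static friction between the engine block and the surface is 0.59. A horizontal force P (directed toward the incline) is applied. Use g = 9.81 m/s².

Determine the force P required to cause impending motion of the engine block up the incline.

At impending motion up the slope, friction acts down-slope at its limit: f = μ_s N.
Perpendicular to the incline: N = m g cos θ + P sin θ.
Along the incline: P cos θ = m g sin θ + μ_s N = m g sin θ + μ_s (m g cos θ + P sin θ).
Solving, P (cos θ − μ_s sin θ) = m g (sin θ + μ_s cos θ), so P = 597×9.81×(sin 32° + 0.59 cos 32°)/(cos 32° − 0.59 sin 32°) = 5860×1.03/0.5354 = 11300 N.

P ≈ 11300 N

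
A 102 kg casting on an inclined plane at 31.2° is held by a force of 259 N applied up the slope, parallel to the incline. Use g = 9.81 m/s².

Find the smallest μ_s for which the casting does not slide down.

μ_s,min ≈ 0.303

N = m g cos θ = 855.9 N.
Friction must make up the shortfall along the incline: f = m g sin θ − P = 518.3 − 259 = 259.3 N.
At the threshold f = μ_s N, so μ_s,min = 259.3/855.9 = 0.303.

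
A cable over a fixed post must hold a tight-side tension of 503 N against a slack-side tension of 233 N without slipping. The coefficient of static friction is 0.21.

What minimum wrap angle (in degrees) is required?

β_min ≈ 210°

T₂/T₁ = e^{μβ} → β = ln(T₂/T₁)/μ.
β = ln(503/233)/0.21 = 0.7696/0.21 = 3.665 rad.
In degrees: β = 3.665 × 180/π = 210°.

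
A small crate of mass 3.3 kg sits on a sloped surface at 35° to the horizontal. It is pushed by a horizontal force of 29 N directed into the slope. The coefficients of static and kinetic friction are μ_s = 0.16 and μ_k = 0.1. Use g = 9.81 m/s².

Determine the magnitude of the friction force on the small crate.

f ≈ 5.19 N (down the incline)

Resolve perpendicular to the incline: N = m g cos θ + P sin θ = 3.3×9.81×cos 35° + 29×sin 35° = 43.15 N.
Parallel to the incline: P cos θ − m g sin θ = 23.76 − 18.57 = 5.187 N; the friction needed to balance this is 5.187 N acting down the slope.
Maximum static friction: μ_s N = 0.16 × 43.15 = 6.904 N.
|f_req| = 5.187 ≤ 6.904 N → the small crate is in equilibrium; friction equals the required value.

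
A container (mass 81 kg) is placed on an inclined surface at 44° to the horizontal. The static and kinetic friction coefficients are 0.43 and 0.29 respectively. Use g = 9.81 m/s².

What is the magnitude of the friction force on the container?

Perpendicular to the surface, N = m g cos θ = 81·9.81·cos 44° = 571.6 N.
Along the slope the weight component is m g sin θ = 552 N; friction must supply exactly this, acting up-slope.
Static friction can supply at most μ_s N = 245.8 N.
Since |552| > 245.8 N, static friction cannot hold it; the container slides down the incline and kinetic friction applies: f = μ_k N = 0.29 × 571.6 = 166 N.

f ≈ 166 N (up the incline)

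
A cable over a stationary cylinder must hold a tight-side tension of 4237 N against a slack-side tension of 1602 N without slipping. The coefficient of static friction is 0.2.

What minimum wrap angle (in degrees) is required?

β_min ≈ 279°

T₂/T₁ = e^{μβ} → β = ln(T₂/T₁)/μ.
β = ln(4237/1602)/0.2 = 0.9726/0.2 = 4.863 rad.
In degrees: β = 4.863 × 180/π = 279°.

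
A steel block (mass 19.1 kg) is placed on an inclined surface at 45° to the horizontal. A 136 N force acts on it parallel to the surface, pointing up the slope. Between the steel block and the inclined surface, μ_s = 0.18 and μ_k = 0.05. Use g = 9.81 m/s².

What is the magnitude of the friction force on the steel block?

The normal reaction is N = m g cos θ = 132.5 N.
For equilibrium along the incline the friction force must supply f = m g sin θ − P = 132.5 − 136 = -3.509 N (positive meaning up-slope).
Static friction can supply at most μ_s N = 23.85 N.
Since |-3.509| ≤ 23.85 N, no slip — friction simply equals what equilibrium demands.

f ≈ 3.51 N (down the incline)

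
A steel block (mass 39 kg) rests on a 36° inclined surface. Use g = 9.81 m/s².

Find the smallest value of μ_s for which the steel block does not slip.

At the slip threshold m g sin θ = μ_s m g cos θ, so μ_s,min = tan θ.
μ_s,min = tan 36° = 0.727.

μ_s,min ≈ 0.727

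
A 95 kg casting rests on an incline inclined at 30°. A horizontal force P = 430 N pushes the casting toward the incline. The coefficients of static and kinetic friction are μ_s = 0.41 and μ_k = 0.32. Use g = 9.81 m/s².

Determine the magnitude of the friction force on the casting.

f ≈ 93.6 N (up the incline)

Resolve perpendicular to the incline: N = m g cos θ + P sin θ = 95×9.81×cos 30° + 430×sin 30° = 1022 N.
Along the incline, the net driving force (taking up-slope positive) is P cos θ − m g sin θ = 372.4 − 466 = -93.58 N, so equilibrium requires friction f = 93.58 N (up-slope).
Maximum static friction: μ_s N = 0.41 × 1022 = 419.1 N.
Since 93.58 N is within the 419.1 N limit, the casting stays put and friction is exactly 93.6 N.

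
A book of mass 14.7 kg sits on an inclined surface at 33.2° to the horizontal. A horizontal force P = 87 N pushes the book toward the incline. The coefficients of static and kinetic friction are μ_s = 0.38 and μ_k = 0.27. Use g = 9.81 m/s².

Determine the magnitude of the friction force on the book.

Resolve perpendicular to the incline: N = m g cos θ + P sin θ = 14.7×9.81×cos 33.2° + 87×sin 33.2° = 168.3 N.
Along the incline, the net driving force (taking up-slope positive) is P cos θ − m g sin θ = 72.8 − 78.96 = -6.164 N, so equilibrium requires friction f = 6.164 N (up-slope).
The limit of static friction is μ_s N = 63.96 N.
Since 6.164 N is within the 63.96 N limit, the book stays put and friction is exactly 6.16 N.

f ≈ 6.16 N (up the incline)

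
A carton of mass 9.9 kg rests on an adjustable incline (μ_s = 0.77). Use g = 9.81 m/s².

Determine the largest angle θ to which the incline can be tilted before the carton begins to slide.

θ_max ≈ 37.6°

At the slip threshold, m g sin θ = μ_s · m g cos θ, so tan θ = μ_s.
θ_max = arctan(0.77) = 37.6°.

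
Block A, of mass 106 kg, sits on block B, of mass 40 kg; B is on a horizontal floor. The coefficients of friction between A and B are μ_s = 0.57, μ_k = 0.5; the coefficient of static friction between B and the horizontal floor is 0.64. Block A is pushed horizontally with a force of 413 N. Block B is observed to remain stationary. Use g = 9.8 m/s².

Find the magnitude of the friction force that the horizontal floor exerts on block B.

Between the blocks, N₁ = m_A g = 1039 N.
Maximum static friction on A from B: μ_s N₁ = 0.57×1039 = 592.1 N.
P = 413 N is within that limit, so A and B move together (both at rest); the A–B friction is simply f₁ = P = 413 N.
B experiences an equal 413 N forward from A (third law). B is in equilibrium, so the floor supplies f₂ = 413 N of static friction (limit μ_s(m_A+m_B)g = 915.7 N, not exceeded).

f ≈ 413 N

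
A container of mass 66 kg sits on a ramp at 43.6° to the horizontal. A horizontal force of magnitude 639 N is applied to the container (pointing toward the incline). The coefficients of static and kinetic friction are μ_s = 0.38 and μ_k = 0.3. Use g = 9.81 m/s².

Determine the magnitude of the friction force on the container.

Normal direction: N = m g cos θ + P sin θ = 909.5 N.
Parallel to the incline: P cos θ − m g sin θ = 462.7 − 446.5 = 16.24 N; the friction needed to balance this is 16.24 N acting down the slope.
Maximum static friction: μ_s N = 0.38 × 909.5 = 345.6 N.
Since 16.24 N is within the 345.6 N limit, the container stays put and friction is exactly 16.2 N.

f ≈ 16.2 N (down the incline)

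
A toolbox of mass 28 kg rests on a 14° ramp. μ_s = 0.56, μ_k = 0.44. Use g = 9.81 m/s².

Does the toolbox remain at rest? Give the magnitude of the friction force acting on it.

N = m g cos θ = 267 N.
Down-slope weight component: m g sin θ = 66.5 N.
μ_s N = 149 N.
66.5 ≤ 149 N, so it stays put; friction = 66.5 N.

f ≈ 66.5 N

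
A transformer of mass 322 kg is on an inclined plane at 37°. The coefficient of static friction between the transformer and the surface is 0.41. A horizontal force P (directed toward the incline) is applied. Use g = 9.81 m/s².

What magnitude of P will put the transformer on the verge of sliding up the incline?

P ≈ 5320 N

At impending motion up the slope, friction acts down-slope at its limit: f = μ_s N.
Perpendicular to the incline: N = m g cos θ + P sin θ.
Along the incline: P cos θ = m g sin θ + μ_s N = m g sin θ + μ_s (m g cos θ + P sin θ).
Solving, P (cos θ − μ_s sin θ) = m g (sin θ + μ_s cos θ), so P = 322×9.81×(sin 37° + 0.41 cos 37°)/(cos 37° − 0.41 sin 37°) = 3160×0.9293/0.5519 = 5320 N.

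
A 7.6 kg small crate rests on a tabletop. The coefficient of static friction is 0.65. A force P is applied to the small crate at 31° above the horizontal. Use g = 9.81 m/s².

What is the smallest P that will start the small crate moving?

P ≈ 40.7 N

N = m g − P sin α (the pull lifts the small crate).
At impending slip, P cos α = μ_s N = μ_s (m g − P sin α).
Solving: P (cos α + μ_s sin α) = μ_s m g → P = 0.65×74.6/(cos 31° + 0.65 sin 31°) = 48.5/1.192 = 40.7 N.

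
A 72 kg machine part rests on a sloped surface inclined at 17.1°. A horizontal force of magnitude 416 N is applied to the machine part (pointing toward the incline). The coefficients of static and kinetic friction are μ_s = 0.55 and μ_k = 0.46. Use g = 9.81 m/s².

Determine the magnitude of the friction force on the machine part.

f ≈ 190 N (down the incline)

The horizontal push has a component P sin θ into the surface, so N = m g cos θ + P sin θ = 675.1 + 122.3 = 797.4 N.
Parallel to the incline: P cos θ − m g sin θ = 397.6 − 207.7 = 189.9 N; the friction needed to balance this is 189.9 N acting down the slope.
The limit of static friction is μ_s N = 438.6 N.
|f_req| = 189.9 ≤ 438.6 N → the machine part is in equilibrium; friction equals the required value.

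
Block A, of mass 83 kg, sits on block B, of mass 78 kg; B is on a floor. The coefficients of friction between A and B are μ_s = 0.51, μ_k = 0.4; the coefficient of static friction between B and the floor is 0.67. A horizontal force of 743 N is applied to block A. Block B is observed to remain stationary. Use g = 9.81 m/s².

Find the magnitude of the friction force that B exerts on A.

f ≈ 326 N

The normal force B exerts on A is simply A's weight, N₁ = 814.2 N.
So the A–B interface can sustain at most μ_s N₁ = 415.3 N of static friction.
P = 743 N exceeds that limit, so A slips over B and the interface friction becomes kinetic: f₁ = μ_k N₁ = 0.4×814.2 = 326 N.
B experiences an equal 326 N forward from A (third law). B is in equilibrium, so the floor supplies f₂ = 326 N of static friction (limit μ_s(m_A+m_B)g = 1058 N, not exceeded).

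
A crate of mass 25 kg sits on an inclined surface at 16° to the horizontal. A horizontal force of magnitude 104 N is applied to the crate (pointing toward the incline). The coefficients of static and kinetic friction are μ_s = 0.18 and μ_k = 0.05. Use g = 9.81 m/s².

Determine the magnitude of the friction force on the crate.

The horizontal push has a component P sin θ into the surface, so N = m g cos θ + P sin θ = 235.7 + 28.67 = 264.4 N.
Parallel to the incline: P cos θ − m g sin θ = 99.97 − 67.6 = 32.37 N; the friction needed to balance this is 32.37 N acting down the slope.
The limit of static friction is μ_s N = 47.59 N.
Since 32.37 N is within the 47.59 N limit, the crate stays put and friction is exactly 32.4 N.

f ≈ 32.4 N (down the incline)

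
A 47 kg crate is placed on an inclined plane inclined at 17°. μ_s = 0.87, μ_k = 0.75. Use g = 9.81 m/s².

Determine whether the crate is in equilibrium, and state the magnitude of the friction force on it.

f ≈ 135 N

N = m g cos θ = 441 N.
Down-slope weight component: m g sin θ = 135 N.
μ_s N = 384 N.
135 ≤ 384 N, so it stays put; friction = 135 N.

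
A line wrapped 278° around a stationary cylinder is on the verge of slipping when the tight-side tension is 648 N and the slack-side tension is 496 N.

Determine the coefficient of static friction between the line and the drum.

μ ≈ 0.0551

T₂/T₁ = e^{μβ} → μ = ln(T₂/T₁)/β.
β = 278° = 4.852 rad.
μ = ln(648/496)/4.852 = ln(1.306)/4.852 = 0.0551.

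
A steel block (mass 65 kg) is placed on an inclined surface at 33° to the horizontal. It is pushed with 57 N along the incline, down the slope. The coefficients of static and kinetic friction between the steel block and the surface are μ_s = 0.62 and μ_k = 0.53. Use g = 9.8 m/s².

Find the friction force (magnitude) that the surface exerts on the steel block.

f ≈ 283 N (up the incline)

Normal force: N = m g cos θ = 65 × 9.8 × cos 33° = 534.2 N.
For equilibrium along the incline the friction force must supply f = m g sin θ + P = 346.9 + 57 = 403.9 N (positive meaning up-slope).
The static-friction ceiling is μ_s N = 0.62 × 534.2 = 331.2 N.
Since |403.9| > 331.2 N, static friction cannot hold it; the steel block slides down the incline and kinetic friction applies: f = μ_k N = 0.53 × 534.2 = 283 N.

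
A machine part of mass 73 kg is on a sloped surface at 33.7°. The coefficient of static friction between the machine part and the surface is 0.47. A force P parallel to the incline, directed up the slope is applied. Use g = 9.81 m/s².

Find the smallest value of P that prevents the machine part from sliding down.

The machine part tends to slide down (tan θ > μ_s), so at the point of impending slip friction acts up-slope at its limit: f = μ_s N.
P is parallel to the surface, so N = m g cos θ = 596 N.
Along the incline: P + μ_s N = m g sin θ, so P = 397 − 0.47×596 = 117 N.

P_min ≈ 117 N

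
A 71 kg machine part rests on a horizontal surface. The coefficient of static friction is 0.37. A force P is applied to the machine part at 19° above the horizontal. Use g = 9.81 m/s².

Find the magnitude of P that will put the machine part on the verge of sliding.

N = m g − P sin α (the pull lifts the machine part).
At impending slip, P cos α = μ_s N = μ_s (m g − P sin α).
Solving: P (cos α + μ_s sin α) = μ_s m g → P = 0.37×697/(cos 19° + 0.37 sin 19°) = 258/1.066 = 242 N.

P ≈ 242 N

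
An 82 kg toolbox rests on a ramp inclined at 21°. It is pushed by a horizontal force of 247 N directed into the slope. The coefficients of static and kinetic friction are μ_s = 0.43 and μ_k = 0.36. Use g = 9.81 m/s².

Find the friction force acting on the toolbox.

Resolve perpendicular to the incline: N = m g cos θ + P sin θ = 82×9.81×cos 21° + 247×sin 21° = 839.5 N.
Parallel to the incline: P cos θ − m g sin θ = 230.6 − 288.3 = -57.68 N; the friction needed to balance this is 57.68 N acting up the slope.
Maximum static friction: μ_s N = 0.43 × 839.5 = 361 N.
Since 57.68 N is within the 361 N limit, the toolbox stays put and friction is exactly 57.7 N.

f ≈ 57.7 N (up the incline)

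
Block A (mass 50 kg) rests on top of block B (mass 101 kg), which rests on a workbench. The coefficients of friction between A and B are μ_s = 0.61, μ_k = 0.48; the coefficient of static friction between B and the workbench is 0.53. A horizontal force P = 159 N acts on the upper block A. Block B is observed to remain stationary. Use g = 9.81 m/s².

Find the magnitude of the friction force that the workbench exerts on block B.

Normal force at the A–B interface: N₁ = m_A g = 490.5 N.
Maximum static friction on A from B: μ_s N₁ = 0.61×490.5 = 299.2 N.
P = 159 N is within that limit, so A and B move together (both at rest); the A–B friction is simply f₁ = P = 159 N.
By Newton's third law B feels 159 N forward from A. With B stationary, the floor's static friction on B balances it: f₂ = 159 N (well within μ_s(m_A+m_B)g = 785.1 N).

f ≈ 159 N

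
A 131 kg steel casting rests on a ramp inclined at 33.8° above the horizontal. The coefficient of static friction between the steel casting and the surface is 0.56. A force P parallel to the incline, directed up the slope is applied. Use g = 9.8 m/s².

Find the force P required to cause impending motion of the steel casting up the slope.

At impending motion up the slope, friction acts down-slope at its limit: f = μ_s N.
P is parallel to the surface, so N = m g cos θ = 1070 N.
Along the incline: P = m g sin θ + μ_s N = 714 + 0.56×1070 = 1310 N.

P ≈ 1310 N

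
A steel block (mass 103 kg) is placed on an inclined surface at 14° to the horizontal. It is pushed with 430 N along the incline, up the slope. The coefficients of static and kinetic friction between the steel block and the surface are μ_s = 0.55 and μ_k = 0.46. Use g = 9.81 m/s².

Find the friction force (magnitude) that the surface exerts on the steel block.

The normal reaction is N = m g cos θ = 980.4 N.
Parallel to the incline, ΣF = 0 gives f = m g sin θ − P = 244.4 − 430 = -185.6 N (up-slope positive).
The static-friction ceiling is μ_s N = 0.55 × 980.4 = 539.2 N.
Since |-185.6| ≤ 539.2 N, the steel block remains in static equilibrium and friction takes exactly the required value.

f ≈ 186 N (down the incline)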